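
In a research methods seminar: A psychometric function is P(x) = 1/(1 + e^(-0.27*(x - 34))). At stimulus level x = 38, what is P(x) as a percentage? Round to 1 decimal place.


P(x) = 1/(1 + e^(-0.27*(38 - 34)))
Exponent = -0.27 * 4 = -1.08
e^(-1.08) = 0.339596
P = 1/(1 + 0.339596) = 0.746494
Percentage = 74.6


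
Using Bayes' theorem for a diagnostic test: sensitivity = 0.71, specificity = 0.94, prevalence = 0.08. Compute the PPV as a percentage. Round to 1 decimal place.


PPV = (sens * prev) / (sens * prev + (1-spec) * (1-prev))
Numerator = 0.71 * 0.08 = 0.0568
P(positive and no disease) = (1 - spec) * (1 - prev) = (1 - 0.94) * (1 - 0.08) = 0.0552
Denominator = 0.0568 + 0.0552 = 0.112
PPV = 0.0568 / 0.112 = 0.507143
As percentage = 50.7


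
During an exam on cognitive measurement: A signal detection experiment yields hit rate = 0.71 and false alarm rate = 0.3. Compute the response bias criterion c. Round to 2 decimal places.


c = -0.5 * (z(HR) + z(FAR))
z(0.71) = 0.5534
z(0.3) = -0.5244
c = -0.5 * (0.5534 + -0.5244)
= -0.5 * 0.029
= -0.01


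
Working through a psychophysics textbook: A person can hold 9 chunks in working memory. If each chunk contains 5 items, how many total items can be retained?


Total items = chunks * items_per_chunk
= 9 * 5
= 45


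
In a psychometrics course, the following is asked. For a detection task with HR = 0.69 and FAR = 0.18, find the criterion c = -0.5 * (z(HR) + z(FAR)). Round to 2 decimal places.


c = -0.5 * (z(HR) + z(FAR))
z(0.69) = 0.4959
z(0.18) = -0.9154
c = -0.5 * (0.4959 + -0.9154)
= -0.5 * -0.4195
= 0.21


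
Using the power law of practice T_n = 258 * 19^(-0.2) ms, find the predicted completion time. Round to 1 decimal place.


T_n = 258 * 19^(-0.2)
19^(-0.2) = 0.554944
T_n = 258 * 0.554944
= 143.2 ms


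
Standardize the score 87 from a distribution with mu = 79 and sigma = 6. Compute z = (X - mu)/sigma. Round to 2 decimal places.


z = (X - mu) / sigma
= (87 - 79) / 6
= 8 / 6
= 1.33


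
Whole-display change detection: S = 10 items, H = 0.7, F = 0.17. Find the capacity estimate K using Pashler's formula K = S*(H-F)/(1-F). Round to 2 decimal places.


K = S * (H - F) / (1 - F)
H - F = 0.53
1 - F = 0.83
K = 10 * 0.53 / 0.83
= 6.39


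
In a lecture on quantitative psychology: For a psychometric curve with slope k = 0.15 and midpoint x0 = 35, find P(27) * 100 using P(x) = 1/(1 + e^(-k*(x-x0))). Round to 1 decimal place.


P(x) = 1/(1 + e^(-0.15*(27 - 35)))
Exponent = -0.15 * -8 = 1.2
e^(1.2) = 3.320117
P = 1/(1 + 3.320117) = 0.231475
Percentage = 23.1


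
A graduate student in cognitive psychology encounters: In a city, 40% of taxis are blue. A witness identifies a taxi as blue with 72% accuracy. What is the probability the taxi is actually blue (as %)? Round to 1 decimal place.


P(blue | says blue) = P(says blue | blue)*P(blue) / [P(says blue | blue)*P(blue) + P(says blue | not blue)*P(not blue)]
Numerator = 0.72 * 0.4 = 0.288
False identification = 0.28 * 0.6 = 0.168
P = 0.288 / (0.288 + 0.168)
= 0.288 / 0.456
As percentage = 63.2


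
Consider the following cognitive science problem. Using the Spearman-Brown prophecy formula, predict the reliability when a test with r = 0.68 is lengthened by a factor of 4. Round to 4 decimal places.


r_new = n*r / (1 + (n-1)*r)
Numerator = 4 * 0.68 = 2.72
Denominator = 1 + 3 * 0.68 = 3.04
r_new = 2.72 / 3.04
= 0.8947


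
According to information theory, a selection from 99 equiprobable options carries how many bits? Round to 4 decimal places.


H = log2(n)
H = log2(99)
= 6.6294


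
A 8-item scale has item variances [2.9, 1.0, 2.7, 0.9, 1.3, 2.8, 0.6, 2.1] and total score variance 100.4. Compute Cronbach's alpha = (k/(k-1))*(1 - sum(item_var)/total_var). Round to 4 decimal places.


alpha = (k/(k-1)) * (1 - sum(s_i^2)/s_total^2)
sum(item variances) = 14.3
k/(k-1) = 8/7 = 1.142857
1 - 14.3/100.4 = 1 - 0.14243 = 0.85757
alpha = 1.142857 * 0.85757
= 0.9801


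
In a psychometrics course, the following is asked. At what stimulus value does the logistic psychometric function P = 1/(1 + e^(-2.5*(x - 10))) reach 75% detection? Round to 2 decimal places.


At P = 0.75: 0.75 = 1/(1 + e^(-k*(x-x0)))
Solving: e^(-k*(x-x0)) = 1/3
x = x0 + ln(3)/k
ln(3) = 1.0986
x = 10 + 1.0986/2.5
= 10 + 0.4394
= 10.44


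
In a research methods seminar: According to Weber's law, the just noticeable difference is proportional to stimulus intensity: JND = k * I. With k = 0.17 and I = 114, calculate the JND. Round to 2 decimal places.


JND = k * I
JND = 0.17 * 114
= 19.38


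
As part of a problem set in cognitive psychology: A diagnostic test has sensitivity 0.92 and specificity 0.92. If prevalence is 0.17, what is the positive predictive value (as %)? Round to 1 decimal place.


PPV = (sens * prev) / (sens * prev + (1-spec) * (1-prev))
Numerator = 0.92 * 0.17 = 0.1564
P(positive and no disease) = (1 - spec) * (1 - prev) = (1 - 0.92) * (1 - 0.17) = 0.0664
Denominator = 0.1564 + 0.0664 = 0.2228
PPV = 0.1564 / 0.2228 = 0.701975
As percentage = 70.2


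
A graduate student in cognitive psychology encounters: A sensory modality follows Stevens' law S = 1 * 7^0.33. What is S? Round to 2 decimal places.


S = 1 * 7^0.33
7^0.33 = 1.9006
S = 1 * 1.9006
= 1.90


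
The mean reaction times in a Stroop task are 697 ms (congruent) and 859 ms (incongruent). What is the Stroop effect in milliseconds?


Stroop effect = RT(incongruent) - RT(congruent)
= 859 - 697
= 162 ms


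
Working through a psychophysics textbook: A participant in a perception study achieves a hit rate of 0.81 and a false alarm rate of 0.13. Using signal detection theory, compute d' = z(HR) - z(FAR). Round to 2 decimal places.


d' = z(HR) - z(FAR)
z(0.81) = 0.8779
z(0.13) = -1.1264
d' = 0.8779 - -1.1264
= 2.00


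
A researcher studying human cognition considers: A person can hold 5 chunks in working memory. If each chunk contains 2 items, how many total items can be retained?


Total items = chunks * items_per_chunk
= 5 * 2
= 10


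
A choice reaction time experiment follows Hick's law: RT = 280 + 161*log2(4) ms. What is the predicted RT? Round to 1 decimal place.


RT = 280 + 161 * log2(4)
log2(4) = 2.0
RT = 280 + 161 * 2.0
= 280 + 322.0
= 602.0 ms


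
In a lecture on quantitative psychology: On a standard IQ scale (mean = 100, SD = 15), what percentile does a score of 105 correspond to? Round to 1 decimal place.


z = (IQ - mean) / SD
z = (105 - 100) / 15 = 0.3333
Percentile = Phi(0.3333) * 100
Phi(0.3333) = 0.630546
= 63.1


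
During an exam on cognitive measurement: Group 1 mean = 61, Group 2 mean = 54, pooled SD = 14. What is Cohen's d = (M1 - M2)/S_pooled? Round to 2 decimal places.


Cohen's d = (M1 - M2) / S_pooled
= (61 - 54) / 14
= 7 / 14
= 0.50


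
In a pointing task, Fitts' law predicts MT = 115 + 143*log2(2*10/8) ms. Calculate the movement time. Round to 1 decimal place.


MT = 115 + 143 * log2(2*10/8)
2D/W = 2.5
log2(2.5) = 1.3219
MT = 115 + 143 * 1.3219
= 304.0 ms


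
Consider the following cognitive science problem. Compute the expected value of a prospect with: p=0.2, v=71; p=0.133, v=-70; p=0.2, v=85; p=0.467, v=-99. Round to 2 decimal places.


EU = sum(p_i * v_i)
0.2 * 71 = 14.2
0.133 * -70 = -9.31
0.2 * 85 = 17.0
0.467 * -99 = -46.233
EU = 14.2 + -9.31 + 17.0 + -46.233
= -24.34


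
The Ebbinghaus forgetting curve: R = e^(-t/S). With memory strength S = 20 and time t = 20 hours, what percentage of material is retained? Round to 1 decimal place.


R = e^(-t/S)
-t/S = -20/20 = -1.0
R = e^(-1.0) = 0.367879
Percentage = 0.367879 * 100
= 36.8


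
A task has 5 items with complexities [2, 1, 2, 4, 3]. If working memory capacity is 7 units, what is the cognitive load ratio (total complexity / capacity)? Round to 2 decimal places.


Total complexity = 2 + 1 + 2 + 4 + 3 = 12
Load = total / capacity = 12 / 7
= 1.71


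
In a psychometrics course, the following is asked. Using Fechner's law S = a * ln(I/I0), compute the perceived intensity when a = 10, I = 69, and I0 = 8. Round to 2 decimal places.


S = 10 * ln(69/8)
I/I0 = 8.625
ln(8.625) = 2.1547
S = 10 * 2.1547
= 21.55


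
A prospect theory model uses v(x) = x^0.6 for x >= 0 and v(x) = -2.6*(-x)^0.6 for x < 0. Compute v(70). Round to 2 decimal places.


Since x = 70 >= 0, use v(x) = x^0.6
70^0.6 = 12.7955
v(70) = 12.80


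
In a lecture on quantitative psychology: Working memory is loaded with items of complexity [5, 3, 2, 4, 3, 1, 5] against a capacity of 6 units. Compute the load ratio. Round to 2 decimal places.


Total complexity = 5 + 3 + 2 + 4 + 3 + 1 + 5 = 23
Load = total / capacity = 23 / 6
= 3.83


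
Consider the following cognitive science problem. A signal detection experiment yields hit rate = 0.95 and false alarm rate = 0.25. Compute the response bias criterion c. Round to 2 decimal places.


c = -0.5 * (z(HR) + z(FAR))
z(0.95) = 1.6449
z(0.25) = -0.6745
c = -0.5 * (1.6449 + -0.6745)
= -0.5 * 0.9704
= -0.49


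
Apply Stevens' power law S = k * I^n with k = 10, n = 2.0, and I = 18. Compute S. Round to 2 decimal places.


S = 10 * 18^2.0
18^2.0 = 324.0
S = 10 * 324.0
= 3240.00


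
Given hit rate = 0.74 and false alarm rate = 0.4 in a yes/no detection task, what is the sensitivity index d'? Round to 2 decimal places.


d' = z(HR) - z(FAR)
z(0.74) = 0.6433
z(0.4) = -0.2533
d' = 0.6433 - -0.2533
= 0.90


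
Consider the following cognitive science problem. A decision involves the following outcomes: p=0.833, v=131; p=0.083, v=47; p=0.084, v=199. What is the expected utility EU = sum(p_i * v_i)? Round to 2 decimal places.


EU = sum(p_i * v_i)
0.833 * 131 = 109.123
0.083 * 47 = 3.901
0.084 * 199 = 16.716
EU = 109.123 + 3.901 + 16.716
= 129.74


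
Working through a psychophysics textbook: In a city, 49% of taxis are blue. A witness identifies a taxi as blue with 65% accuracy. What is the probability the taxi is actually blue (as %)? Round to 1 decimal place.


P(blue | says blue) = P(says blue | blue)*P(blue) / [P(says blue | blue)*P(blue) + P(says blue | not blue)*P(not blue)]
Numerator = 0.65 * 0.49 = 0.3185
False identification = 0.35 * 0.51 = 0.1785
P = 0.3185 / (0.3185 + 0.1785)
= 0.3185 / 0.497
As percentage = 64.1


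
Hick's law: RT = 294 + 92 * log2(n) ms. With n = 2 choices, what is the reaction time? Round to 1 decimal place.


RT = 294 + 92 * log2(2)
log2(2) = 1.0
RT = 294 + 92 * 1.0
= 294 + 92.0
= 386.0 ms


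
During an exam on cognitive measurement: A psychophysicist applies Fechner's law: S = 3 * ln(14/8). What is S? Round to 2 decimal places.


S = 3 * ln(14/8)
I/I0 = 1.75
ln(1.75) = 0.5596
S = 3 * 0.5596
= 1.68


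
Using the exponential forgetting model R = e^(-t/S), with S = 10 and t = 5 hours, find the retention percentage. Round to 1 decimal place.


R = e^(-t/S)
-t/S = -5/10 = -0.5
R = e^(-0.5) = 0.606531
Percentage = 0.606531 * 100
= 60.7


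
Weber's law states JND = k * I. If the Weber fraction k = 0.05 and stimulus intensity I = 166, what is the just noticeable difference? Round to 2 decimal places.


JND = k * I
JND = 0.05 * 166
= 8.30


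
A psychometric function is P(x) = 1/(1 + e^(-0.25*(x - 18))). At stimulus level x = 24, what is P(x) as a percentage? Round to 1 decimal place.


P(x) = 1/(1 + e^(-0.25*(24 - 18)))
Exponent = -0.25 * 6 = -1.5
e^(-1.5) = 0.22313
P = 1/(1 + 0.22313) = 0.817575
Percentage = 81.8


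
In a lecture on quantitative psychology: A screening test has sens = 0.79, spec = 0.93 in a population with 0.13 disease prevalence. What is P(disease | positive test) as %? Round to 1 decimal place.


PPV = (sens * prev) / (sens * prev + (1-spec) * (1-prev))
Numerator = 0.79 * 0.13 = 0.1027
P(positive and no disease) = (1 - spec) * (1 - prev) = (1 - 0.93) * (1 - 0.13) = 0.0609
Denominator = 0.1027 + 0.0609 = 0.1636
PPV = 0.1027 / 0.1636 = 0.627751
As percentage = 62.8


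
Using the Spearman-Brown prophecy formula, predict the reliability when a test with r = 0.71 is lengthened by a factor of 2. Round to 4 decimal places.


r_new = n*r / (1 + (n-1)*r)
Numerator = 2 * 0.71 = 1.42
Denominator = 1 + 1 * 0.71 = 1.71
r_new = 1.42 / 1.71
= 0.8304


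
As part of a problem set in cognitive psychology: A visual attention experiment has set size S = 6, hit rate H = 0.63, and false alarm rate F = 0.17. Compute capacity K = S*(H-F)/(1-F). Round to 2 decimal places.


K = S * (H - F) / (1 - F)
H - F = 0.46
1 - F = 0.83
K = 6 * 0.46 / 0.83
= 3.33


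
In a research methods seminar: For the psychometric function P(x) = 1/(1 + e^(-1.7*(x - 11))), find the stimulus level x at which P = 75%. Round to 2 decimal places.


At P = 0.75: 0.75 = 1/(1 + e^(-k*(x-x0)))
Solving: e^(-k*(x-x0)) = 1/3
x = x0 + ln(3)/k
ln(3) = 1.0986
x = 11 + 1.0986/1.7
= 11 + 0.6462
= 11.65


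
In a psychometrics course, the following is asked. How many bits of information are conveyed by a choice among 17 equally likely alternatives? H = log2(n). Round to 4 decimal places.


H = log2(n)
H = log2(17)
= 4.0875


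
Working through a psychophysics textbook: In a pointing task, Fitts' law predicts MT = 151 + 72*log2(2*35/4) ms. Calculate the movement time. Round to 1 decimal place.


MT = 151 + 72 * log2(2*35/4)
2D/W = 17.5
log2(17.5) = 4.1293
MT = 151 + 72 * 4.1293
= 448.3 ms


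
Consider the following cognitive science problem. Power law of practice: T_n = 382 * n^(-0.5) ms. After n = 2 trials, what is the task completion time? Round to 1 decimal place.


T_n = 382 * 2^(-0.5)
2^(-0.5) = 0.707107
T_n = 382 * 0.707107
= 270.1 ms


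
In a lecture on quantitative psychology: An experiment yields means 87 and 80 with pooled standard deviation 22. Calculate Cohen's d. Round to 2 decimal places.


Cohen's d = (M1 - M2) / S_pooled
= (87 - 80) / 22
= 7 / 22
= 0.32


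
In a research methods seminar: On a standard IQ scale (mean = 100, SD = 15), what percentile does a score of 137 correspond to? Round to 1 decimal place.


z = (IQ - mean) / SD
z = (137 - 100) / 15 = 2.4667
Percentile = Phi(2.4667) * 100
Phi(2.4667) = 0.993182
= 99.3


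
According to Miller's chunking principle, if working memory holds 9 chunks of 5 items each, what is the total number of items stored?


Total items = chunks * items_per_chunk
= 9 * 5
= 45


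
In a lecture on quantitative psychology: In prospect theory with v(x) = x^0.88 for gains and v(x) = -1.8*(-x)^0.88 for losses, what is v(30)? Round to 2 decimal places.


Since x = 30 >= 0, use v(x) = x^0.88
30^0.88 = 19.9465
v(30) = 19.95


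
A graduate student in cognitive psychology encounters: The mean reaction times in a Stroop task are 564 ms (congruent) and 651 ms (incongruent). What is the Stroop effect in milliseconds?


Stroop effect = RT(incongruent) - RT(congruent)
= 651 - 564
= 87 ms


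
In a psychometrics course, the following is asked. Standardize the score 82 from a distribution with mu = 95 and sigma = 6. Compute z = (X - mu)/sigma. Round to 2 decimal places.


z = (X - mu) / sigma
= (82 - 95) / 6
= -13 / 6
= -2.17


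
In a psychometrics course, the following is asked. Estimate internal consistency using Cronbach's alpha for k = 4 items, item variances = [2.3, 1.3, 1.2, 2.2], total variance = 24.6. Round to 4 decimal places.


alpha = (k/(k-1)) * (1 - sum(s_i^2)/s_total^2)
sum(item variances) = 7.0
k/(k-1) = 4/3 = 1.333333
1 - 7.0/24.6 = 1 - 0.284553 = 0.715447
alpha = 1.333333 * 0.715447
= 0.9539


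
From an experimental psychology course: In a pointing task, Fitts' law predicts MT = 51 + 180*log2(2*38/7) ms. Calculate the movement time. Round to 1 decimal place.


MT = 51 + 180 * log2(2*38/7)
2D/W = 10.857143
log2(10.857143) = 3.4406
MT = 51 + 180 * 3.4406
= 670.3 ms


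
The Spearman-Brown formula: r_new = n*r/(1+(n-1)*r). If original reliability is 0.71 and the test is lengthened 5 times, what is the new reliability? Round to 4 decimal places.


r_new = n*r / (1 + (n-1)*r)
Numerator = 5 * 0.71 = 3.55
Denominator = 1 + 4 * 0.71 = 3.84
r_new = 3.55 / 3.84
= 0.9245


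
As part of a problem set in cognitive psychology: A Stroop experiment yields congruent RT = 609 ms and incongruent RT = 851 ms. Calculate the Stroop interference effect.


Stroop effect = RT(incongruent) - RT(congruent)
= 851 - 609
= 242 ms


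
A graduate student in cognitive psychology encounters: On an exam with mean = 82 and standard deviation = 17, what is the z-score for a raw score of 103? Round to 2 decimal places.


z = (X - mu) / sigma
= (103 - 82) / 17
= 21 / 17
= 1.24


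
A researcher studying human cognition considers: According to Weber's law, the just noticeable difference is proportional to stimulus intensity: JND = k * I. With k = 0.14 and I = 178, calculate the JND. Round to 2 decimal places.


JND = k * I
JND = 0.14 * 178
= 24.92


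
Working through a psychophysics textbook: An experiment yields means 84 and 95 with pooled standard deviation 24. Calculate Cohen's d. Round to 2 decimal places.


Cohen's d = (M1 - M2) / S_pooled
= (84 - 95) / 24
= -11 / 24
= -0.46


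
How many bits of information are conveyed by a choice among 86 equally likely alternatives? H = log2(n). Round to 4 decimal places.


H = log2(n)
H = log2(86)
= 6.4263


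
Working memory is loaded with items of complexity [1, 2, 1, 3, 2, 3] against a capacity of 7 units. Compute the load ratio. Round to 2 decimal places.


Total complexity = 1 + 2 + 1 + 3 + 2 + 3 = 12
Load = total / capacity = 12 / 7
= 1.71


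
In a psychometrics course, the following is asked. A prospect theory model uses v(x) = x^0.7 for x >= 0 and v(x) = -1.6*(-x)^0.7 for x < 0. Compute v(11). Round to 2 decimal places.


Since x = 11 >= 0, use v(x) = x^0.7
11^0.7 = 5.3577
v(11) = 5.36


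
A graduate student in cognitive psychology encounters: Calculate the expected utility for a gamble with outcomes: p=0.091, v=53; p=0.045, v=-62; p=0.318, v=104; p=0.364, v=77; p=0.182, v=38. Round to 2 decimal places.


EU = sum(p_i * v_i)
0.091 * 53 = 4.823
0.045 * -62 = -2.79
0.318 * 104 = 33.072
0.364 * 77 = 28.028
0.182 * 38 = 6.916
EU = 4.823 + -2.79 + 33.072 + 28.028 + 6.916
= 70.05


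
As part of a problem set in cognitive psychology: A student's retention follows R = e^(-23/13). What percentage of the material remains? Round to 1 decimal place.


R = e^(-t/S)
-t/S = -23/13 = -1.769231
R = e^(-1.769231) = 0.170464
Percentage = 0.170464 * 100
= 17.0


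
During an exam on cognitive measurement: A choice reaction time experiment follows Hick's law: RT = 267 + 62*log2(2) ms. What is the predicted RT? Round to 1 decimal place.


RT = 267 + 62 * log2(2)
log2(2) = 1.0
RT = 267 + 62 * 1.0
= 267 + 62.0
= 329.0 ms


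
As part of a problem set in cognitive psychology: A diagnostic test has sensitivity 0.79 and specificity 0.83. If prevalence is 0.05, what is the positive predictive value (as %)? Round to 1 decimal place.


PPV = (sens * prev) / (sens * prev + (1-spec) * (1-prev))
Numerator = 0.79 * 0.05 = 0.0395
P(positive and no disease) = (1 - spec) * (1 - prev) = (1 - 0.83) * (1 - 0.05) = 0.1615
Denominator = 0.0395 + 0.1615 = 0.201
PPV = 0.0395 / 0.201 = 0.196517
As percentage = 19.7


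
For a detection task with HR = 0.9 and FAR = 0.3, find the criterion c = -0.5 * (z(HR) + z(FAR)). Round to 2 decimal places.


c = -0.5 * (z(HR) + z(FAR))
z(0.9) = 1.2816
z(0.3) = -0.5244
c = -0.5 * (1.2816 + -0.5244)
= -0.5 * 0.7572
= -0.38


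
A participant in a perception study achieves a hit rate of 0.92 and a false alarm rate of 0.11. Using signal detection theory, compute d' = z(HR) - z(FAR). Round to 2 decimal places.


d' = z(HR) - z(FAR)
z(0.92) = 1.4051
z(0.11) = -1.2265
d' = 1.4051 - -1.2265
= 2.63


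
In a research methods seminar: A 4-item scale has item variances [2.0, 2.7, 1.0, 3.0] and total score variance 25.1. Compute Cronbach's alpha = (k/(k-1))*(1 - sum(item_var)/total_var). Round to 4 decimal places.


alpha = (k/(k-1)) * (1 - sum(s_i^2)/s_total^2)
sum(item variances) = 8.7
k/(k-1) = 4/3 = 1.333333
1 - 8.7/25.1 = 1 - 0.346614 = 0.653386
alpha = 1.333333 * 0.653386
= 0.8712


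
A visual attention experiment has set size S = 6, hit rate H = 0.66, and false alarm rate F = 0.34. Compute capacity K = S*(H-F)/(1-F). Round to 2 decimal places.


K = S * (H - F) / (1 - F)
H - F = 0.32
1 - F = 0.66
K = 6 * 0.32 / 0.66
= 2.91


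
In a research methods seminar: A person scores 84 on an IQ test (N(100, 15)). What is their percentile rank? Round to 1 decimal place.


z = (IQ - mean) / SD
z = (84 - 100) / 15 = -1.0667
Percentile = Phi(-1.0667) * 100
Phi(-1.0667) = 0.143054
= 14.3


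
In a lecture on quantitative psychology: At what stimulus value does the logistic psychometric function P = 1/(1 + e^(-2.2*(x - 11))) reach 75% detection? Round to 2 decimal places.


At P = 0.75: 0.75 = 1/(1 + e^(-k*(x-x0)))
Solving: e^(-k*(x-x0)) = 1/3
x = x0 + ln(3)/k
ln(3) = 1.0986
x = 11 + 1.0986/2.2
= 11 + 0.4994
= 11.50


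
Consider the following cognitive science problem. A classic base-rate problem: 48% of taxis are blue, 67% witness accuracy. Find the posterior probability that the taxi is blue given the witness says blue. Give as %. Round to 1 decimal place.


P(blue | says blue) = P(says blue | blue)*P(blue) / [P(says blue | blue)*P(blue) + P(says blue | not blue)*P(not blue)]
Numerator = 0.67 * 0.48 = 0.3216
False identification = 0.33 * 0.52 = 0.1716
P = 0.3216 / (0.3216 + 0.1716)
= 0.3216 / 0.4932
As percentage = 65.2


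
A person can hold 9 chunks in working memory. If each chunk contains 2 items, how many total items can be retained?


Total items = chunks * items_per_chunk
= 9 * 2
= 18


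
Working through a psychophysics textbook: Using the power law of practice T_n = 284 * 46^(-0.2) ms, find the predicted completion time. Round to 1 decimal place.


T_n = 284 * 46^(-0.2)
46^(-0.2) = 0.464995
T_n = 284 * 0.464995
= 132.1 ms


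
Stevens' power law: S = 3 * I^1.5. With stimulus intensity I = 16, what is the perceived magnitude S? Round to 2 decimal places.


S = 3 * 16^1.5
16^1.5 = 64.0
S = 3 * 64.0
= 192.00


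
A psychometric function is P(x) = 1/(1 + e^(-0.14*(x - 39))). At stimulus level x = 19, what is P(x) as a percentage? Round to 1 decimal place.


P(x) = 1/(1 + e^(-0.14*(19 - 39)))
Exponent = -0.14 * -20 = 2.8
e^(2.8) = 16.444647
P = 1/(1 + 16.444647) = 0.057324
Percentage = 5.7


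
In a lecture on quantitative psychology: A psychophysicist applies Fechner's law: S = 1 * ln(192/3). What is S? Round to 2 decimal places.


S = 1 * ln(192/3)
I/I0 = 64.0
ln(64.0) = 4.1589
S = 1 * 4.1589
= 4.16


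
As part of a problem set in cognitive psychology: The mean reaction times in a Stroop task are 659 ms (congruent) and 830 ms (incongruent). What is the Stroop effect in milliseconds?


Stroop effect = RT(incongruent) - RT(congruent)
= 830 - 659
= 171 ms


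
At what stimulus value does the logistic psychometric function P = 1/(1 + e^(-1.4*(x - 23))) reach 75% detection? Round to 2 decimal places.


At P = 0.75: 0.75 = 1/(1 + e^(-k*(x-x0)))
Solving: e^(-k*(x-x0)) = 1/3
x = x0 + ln(3)/k
ln(3) = 1.0986
x = 23 + 1.0986/1.4
= 23 + 0.7847
= 23.78


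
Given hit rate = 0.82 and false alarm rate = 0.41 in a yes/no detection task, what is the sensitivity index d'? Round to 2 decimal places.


d' = z(HR) - z(FAR)
z(0.82) = 0.9154
z(0.41) = -0.2275
d' = 0.9154 - -0.2275
= 1.14


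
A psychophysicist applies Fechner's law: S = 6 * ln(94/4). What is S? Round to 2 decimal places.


S = 6 * ln(94/4)
I/I0 = 23.5
ln(23.5) = 3.157
S = 6 * 3.157
= 18.94


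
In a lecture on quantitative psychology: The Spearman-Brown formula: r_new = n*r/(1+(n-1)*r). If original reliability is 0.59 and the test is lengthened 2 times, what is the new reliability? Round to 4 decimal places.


r_new = n*r / (1 + (n-1)*r)
Numerator = 2 * 0.59 = 1.18
Denominator = 1 + 1 * 0.59 = 1.59
r_new = 1.18 / 1.59
= 0.7421


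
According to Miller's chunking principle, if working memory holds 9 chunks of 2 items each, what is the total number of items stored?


Total items = chunks * items_per_chunk
= 9 * 2
= 18


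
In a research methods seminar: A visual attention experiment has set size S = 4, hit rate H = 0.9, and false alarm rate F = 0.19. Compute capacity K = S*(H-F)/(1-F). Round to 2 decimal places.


K = S * (H - F) / (1 - F)
H - F = 0.71
1 - F = 0.81
K = 4 * 0.71 / 0.81
= 3.51


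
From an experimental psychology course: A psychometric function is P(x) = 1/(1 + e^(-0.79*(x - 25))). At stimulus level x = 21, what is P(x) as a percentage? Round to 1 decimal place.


P(x) = 1/(1 + e^(-0.79*(21 - 25)))
Exponent = -0.79 * -4 = 3.16
e^(3.16) = 23.570596
P = 1/(1 + 23.570596) = 0.040699
Percentage = 4.1


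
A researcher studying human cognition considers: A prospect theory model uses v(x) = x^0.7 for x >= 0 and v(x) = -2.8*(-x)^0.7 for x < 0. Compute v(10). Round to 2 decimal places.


Since x = 10 >= 0, use v(x) = x^0.7
10^0.7 = 5.0119
v(10) = 5.01


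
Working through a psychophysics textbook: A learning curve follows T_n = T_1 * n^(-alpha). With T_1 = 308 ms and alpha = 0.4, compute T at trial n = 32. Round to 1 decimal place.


T_n = 308 * 32^(-0.4)
32^(-0.4) = 0.25
T_n = 308 * 0.25
= 77.0 ms


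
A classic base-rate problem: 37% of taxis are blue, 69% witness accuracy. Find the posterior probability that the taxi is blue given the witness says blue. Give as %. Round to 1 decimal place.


P(blue | says blue) = P(says blue | blue)*P(blue) / [P(says blue | blue)*P(blue) + P(says blue | not blue)*P(not blue)]
Numerator = 0.69 * 0.37 = 0.2553
False identification = 0.31 * 0.63 = 0.1953
P = 0.2553 / (0.2553 + 0.1953)
= 0.2553 / 0.4506
As percentage = 56.7


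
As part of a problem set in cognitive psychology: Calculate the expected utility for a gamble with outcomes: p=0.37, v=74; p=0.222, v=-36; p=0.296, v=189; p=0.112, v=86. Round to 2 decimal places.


EU = sum(p_i * v_i)
0.37 * 74 = 27.38
0.222 * -36 = -7.992
0.296 * 189 = 55.944
0.112 * 86 = 9.632
EU = 27.38 + -7.992 + 55.944 + 9.632
= 84.96


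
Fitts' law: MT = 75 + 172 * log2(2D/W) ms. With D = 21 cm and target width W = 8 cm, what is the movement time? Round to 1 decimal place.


MT = 75 + 172 * log2(2*21/8)
2D/W = 5.25
log2(5.25) = 2.3923
MT = 75 + 172 * 2.3923
= 486.5 ms


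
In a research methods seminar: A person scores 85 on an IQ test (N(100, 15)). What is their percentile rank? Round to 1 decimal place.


z = (IQ - mean) / SD
z = (85 - 100) / 15 = -1.0
Percentile = Phi(-1.0) * 100
Phi(-1.0) = 0.158655
= 15.9


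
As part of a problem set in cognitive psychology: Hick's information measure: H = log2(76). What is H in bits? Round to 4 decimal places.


H = log2(n)
H = log2(76)
= 6.2479


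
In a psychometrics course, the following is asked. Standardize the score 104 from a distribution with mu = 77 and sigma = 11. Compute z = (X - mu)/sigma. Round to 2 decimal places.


z = (X - mu) / sigma
= (104 - 77) / 11
= 27 / 11
= 2.45


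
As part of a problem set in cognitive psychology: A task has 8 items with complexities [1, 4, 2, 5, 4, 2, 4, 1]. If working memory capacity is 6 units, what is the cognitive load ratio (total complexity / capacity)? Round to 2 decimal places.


Total complexity = 1 + 4 + 2 + 5 + 4 + 2 + 4 + 1 = 23
Load = total / capacity = 23 / 6
= 3.83


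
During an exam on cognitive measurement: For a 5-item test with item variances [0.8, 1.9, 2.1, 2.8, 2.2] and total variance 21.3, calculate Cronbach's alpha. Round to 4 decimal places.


alpha = (k/(k-1)) * (1 - sum(s_i^2)/s_total^2)
sum(item variances) = 9.8
k/(k-1) = 5/4 = 1.25
1 - 9.8/21.3 = 1 - 0.460094 = 0.539906
alpha = 1.25 * 0.539906
= 0.6749


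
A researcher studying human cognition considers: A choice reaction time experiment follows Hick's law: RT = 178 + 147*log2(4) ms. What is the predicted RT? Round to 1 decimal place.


RT = 178 + 147 * log2(4)
log2(4) = 2.0
RT = 178 + 147 * 2.0
= 178 + 294.0
= 472.0 ms


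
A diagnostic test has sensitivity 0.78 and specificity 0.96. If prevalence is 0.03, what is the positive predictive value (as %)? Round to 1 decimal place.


PPV = (sens * prev) / (sens * prev + (1-spec) * (1-prev))
Numerator = 0.78 * 0.03 = 0.0234
P(positive and no disease) = (1 - spec) * (1 - prev) = (1 - 0.96) * (1 - 0.03) = 0.0388
Denominator = 0.0234 + 0.0388 = 0.0622
PPV = 0.0234 / 0.0622 = 0.376206
As percentage = 37.6


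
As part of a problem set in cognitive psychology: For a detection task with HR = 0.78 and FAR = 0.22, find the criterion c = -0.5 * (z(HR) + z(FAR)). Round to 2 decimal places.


c = -0.5 * (z(HR) + z(FAR))
z(0.78) = 0.7722
z(0.22) = -0.7722
c = -0.5 * (0.7722 + -0.7722)
= -0.5 * 0.0
= 0.00


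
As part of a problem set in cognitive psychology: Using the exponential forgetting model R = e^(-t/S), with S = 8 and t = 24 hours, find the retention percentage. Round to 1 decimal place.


R = e^(-t/S)
-t/S = -24/8 = -3.0
R = e^(-3.0) = 0.049787
Percentage = 0.049787 * 100
= 5.0


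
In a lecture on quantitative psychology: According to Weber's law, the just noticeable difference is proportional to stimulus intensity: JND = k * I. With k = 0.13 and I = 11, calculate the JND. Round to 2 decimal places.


JND = k * I
JND = 0.13 * 11
= 1.43


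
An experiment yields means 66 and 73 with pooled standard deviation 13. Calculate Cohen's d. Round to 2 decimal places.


Cohen's d = (M1 - M2) / S_pooled
= (66 - 73) / 13
= -7 / 13
= -0.54


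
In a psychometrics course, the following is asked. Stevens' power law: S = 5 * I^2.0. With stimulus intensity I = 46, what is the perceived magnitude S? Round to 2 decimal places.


S = 5 * 46^2.0
46^2.0 = 2116.0
S = 5 * 2116.0
= 10580.00


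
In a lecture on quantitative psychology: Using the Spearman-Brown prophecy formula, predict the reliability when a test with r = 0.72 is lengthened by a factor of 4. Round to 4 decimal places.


r_new = n*r / (1 + (n-1)*r)
Numerator = 4 * 0.72 = 2.88
Denominator = 1 + 3 * 0.72 = 3.16
r_new = 2.88 / 3.16
= 0.9114


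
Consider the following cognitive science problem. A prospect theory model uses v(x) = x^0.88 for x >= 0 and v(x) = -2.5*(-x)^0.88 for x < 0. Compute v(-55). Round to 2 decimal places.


Since x = -55 < 0, use v(x) = -lambda*(-x)^alpha
(-x) = 55
55^0.88 = 34.0032
v(-55) = -2.5 * 34.0032
= -85.01


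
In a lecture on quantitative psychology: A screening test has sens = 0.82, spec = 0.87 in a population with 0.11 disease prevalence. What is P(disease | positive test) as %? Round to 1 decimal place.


PPV = (sens * prev) / (sens * prev + (1-spec) * (1-prev))
Numerator = 0.82 * 0.11 = 0.0902
P(positive and no disease) = (1 - spec) * (1 - prev) = (1 - 0.87) * (1 - 0.11) = 0.1157
Denominator = 0.0902 + 0.1157 = 0.2059
PPV = 0.0902 / 0.2059 = 0.438077
As percentage = 43.8


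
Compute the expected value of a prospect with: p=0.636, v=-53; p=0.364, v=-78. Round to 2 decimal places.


EU = sum(p_i * v_i)
0.636 * -53 = -33.708
0.364 * -78 = -28.392
EU = -33.708 + -28.392
= -62.10


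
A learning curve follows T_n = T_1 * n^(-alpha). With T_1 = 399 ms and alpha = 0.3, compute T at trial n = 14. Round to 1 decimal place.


T_n = 399 * 14^(-0.3)
14^(-0.3) = 0.453066
T_n = 399 * 0.453066
= 180.8 ms


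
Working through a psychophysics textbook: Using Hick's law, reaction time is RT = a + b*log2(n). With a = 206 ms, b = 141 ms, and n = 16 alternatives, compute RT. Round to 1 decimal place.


RT = 206 + 141 * log2(16)
log2(16) = 4.0
RT = 206 + 141 * 4.0
= 206 + 564.0
= 770.0 ms


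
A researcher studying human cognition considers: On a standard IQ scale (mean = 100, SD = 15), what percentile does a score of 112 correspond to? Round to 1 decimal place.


z = (IQ - mean) / SD
z = (112 - 100) / 15 = 0.8
Percentile = Phi(0.8) * 100
Phi(0.8) = 0.788145
= 78.8


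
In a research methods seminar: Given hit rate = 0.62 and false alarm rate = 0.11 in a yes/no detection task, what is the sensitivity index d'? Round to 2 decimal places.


d' = z(HR) - z(FAR)
z(0.62) = 0.3055
z(0.11) = -1.2265
d' = 0.3055 - -1.2265
= 1.53


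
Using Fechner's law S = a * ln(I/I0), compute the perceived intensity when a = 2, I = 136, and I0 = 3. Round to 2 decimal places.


S = 2 * ln(136/3)
I/I0 = 45.333333
ln(45.333333) = 3.814
S = 2 * 3.814
= 7.63


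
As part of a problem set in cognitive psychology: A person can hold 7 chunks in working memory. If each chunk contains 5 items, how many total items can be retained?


Total items = chunks * items_per_chunk
= 7 * 5
= 35


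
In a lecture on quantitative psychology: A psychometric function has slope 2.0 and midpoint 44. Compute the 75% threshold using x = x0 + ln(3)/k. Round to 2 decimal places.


At P = 0.75: 0.75 = 1/(1 + e^(-k*(x-x0)))
Solving: e^(-k*(x-x0)) = 1/3
x = x0 + ln(3)/k
ln(3) = 1.0986
x = 44 + 1.0986/2.0
= 44 + 0.5493
= 44.55


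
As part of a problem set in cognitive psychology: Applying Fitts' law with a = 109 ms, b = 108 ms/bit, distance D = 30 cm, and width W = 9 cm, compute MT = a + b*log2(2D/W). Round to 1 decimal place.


MT = 109 + 108 * log2(2*30/9)
2D/W = 6.666667
log2(6.666667) = 2.737
MT = 109 + 108 * 2.737
= 404.6 ms


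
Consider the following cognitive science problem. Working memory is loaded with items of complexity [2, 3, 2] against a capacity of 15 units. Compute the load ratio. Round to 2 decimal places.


Total complexity = 2 + 3 + 2 = 7
Load = total / capacity = 7 / 15
= 0.47


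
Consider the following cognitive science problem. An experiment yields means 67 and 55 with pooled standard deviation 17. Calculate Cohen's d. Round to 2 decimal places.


Cohen's d = (M1 - M2) / S_pooled
= (67 - 55) / 17
= 12 / 17
= 0.71


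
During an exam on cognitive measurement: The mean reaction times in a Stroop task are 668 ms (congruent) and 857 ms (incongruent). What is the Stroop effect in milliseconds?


Stroop effect = RT(incongruent) - RT(congruent)
= 857 - 668
= 189 ms


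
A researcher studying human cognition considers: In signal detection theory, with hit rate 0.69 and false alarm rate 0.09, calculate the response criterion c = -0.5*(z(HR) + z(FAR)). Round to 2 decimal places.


c = -0.5 * (z(HR) + z(FAR))
z(0.69) = 0.4959
z(0.09) = -1.3408
c = -0.5 * (0.4959 + -1.3408)
= -0.5 * -0.8449
= 0.42


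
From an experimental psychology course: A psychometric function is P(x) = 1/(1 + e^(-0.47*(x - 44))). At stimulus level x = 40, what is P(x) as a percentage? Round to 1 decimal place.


P(x) = 1/(1 + e^(-0.47*(40 - 44)))
Exponent = -0.47 * -4 = 1.88
e^(1.88) = 6.553505
P = 1/(1 + 6.553505) = 0.132389
Percentage = 13.2


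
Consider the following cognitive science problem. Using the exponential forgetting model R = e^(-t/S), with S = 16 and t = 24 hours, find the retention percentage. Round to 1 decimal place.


R = e^(-t/S)
-t/S = -24/16 = -1.5
R = e^(-1.5) = 0.22313
Percentage = 0.22313 * 100
= 22.3


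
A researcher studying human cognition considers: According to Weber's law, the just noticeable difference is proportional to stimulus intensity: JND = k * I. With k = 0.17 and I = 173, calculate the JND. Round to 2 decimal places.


JND = k * I
JND = 0.17 * 173
= 29.41


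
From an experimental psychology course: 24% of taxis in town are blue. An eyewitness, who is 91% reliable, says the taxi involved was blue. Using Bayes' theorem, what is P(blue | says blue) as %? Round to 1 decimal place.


P(blue | says blue) = P(says blue | blue)*P(blue) / [P(says blue | blue)*P(blue) + P(says blue | not blue)*P(not blue)]
Numerator = 0.91 * 0.24 = 0.2184
False identification = 0.09 * 0.76 = 0.0684
P = 0.2184 / (0.2184 + 0.0684)
= 0.2184 / 0.2868
As percentage = 76.2


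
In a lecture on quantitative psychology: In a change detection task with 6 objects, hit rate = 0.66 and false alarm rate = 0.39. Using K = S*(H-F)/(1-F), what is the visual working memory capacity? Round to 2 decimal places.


K = S * (H - F) / (1 - F)
H - F = 0.27
1 - F = 0.61
K = 6 * 0.27 / 0.61
= 2.66


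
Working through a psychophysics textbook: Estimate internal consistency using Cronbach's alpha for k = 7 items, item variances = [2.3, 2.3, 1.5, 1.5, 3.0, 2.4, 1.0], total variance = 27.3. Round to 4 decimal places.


alpha = (k/(k-1)) * (1 - sum(s_i^2)/s_total^2)
sum(item variances) = 14.0
k/(k-1) = 7/6 = 1.166667
1 - 14.0/27.3 = 1 - 0.512821 = 0.487179
alpha = 1.166667 * 0.487179
= 0.5684


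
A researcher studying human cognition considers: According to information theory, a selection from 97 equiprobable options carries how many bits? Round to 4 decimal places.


H = log2(n)
H = log2(97)
= 6.5999


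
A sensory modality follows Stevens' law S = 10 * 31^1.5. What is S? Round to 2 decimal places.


S = 10 * 31^1.5
31^1.5 = 172.6007
S = 10 * 172.6007
= 1726.01


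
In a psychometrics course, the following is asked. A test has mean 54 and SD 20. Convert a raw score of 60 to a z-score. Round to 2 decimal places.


z = (X - mu) / sigma
= (60 - 54) / 20
= 6 / 20
= 0.30


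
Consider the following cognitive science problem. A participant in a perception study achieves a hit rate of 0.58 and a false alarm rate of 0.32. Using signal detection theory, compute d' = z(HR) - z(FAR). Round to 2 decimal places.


d' = z(HR) - z(FAR)
z(0.58) = 0.2019
z(0.32) = -0.4677
d' = 0.2019 - -0.4677
= 0.67


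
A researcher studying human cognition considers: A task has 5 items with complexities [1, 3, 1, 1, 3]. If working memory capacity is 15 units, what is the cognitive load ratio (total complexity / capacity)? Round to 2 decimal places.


Total complexity = 1 + 3 + 1 + 1 + 3 = 9
Load = total / capacity = 9 / 15
= 0.60


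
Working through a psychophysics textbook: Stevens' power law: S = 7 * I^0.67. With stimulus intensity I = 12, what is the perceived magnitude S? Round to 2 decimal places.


S = 7 * 12^0.67
12^0.67 = 5.2851
S = 7 * 5.2851
= 37.00


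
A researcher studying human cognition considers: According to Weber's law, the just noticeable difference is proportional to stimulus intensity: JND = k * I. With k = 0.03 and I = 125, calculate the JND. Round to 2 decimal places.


JND = k * I
JND = 0.03 * 125
= 3.75


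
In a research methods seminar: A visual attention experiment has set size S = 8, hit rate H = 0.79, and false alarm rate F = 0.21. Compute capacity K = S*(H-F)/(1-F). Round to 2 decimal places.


K = S * (H - F) / (1 - F)
H - F = 0.58
1 - F = 0.79
K = 8 * 0.58 / 0.79
= 5.87


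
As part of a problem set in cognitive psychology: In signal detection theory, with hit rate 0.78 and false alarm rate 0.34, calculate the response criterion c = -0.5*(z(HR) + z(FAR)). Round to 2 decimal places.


c = -0.5 * (z(HR) + z(FAR))
z(0.78) = 0.7722
z(0.34) = -0.4125
c = -0.5 * (0.7722 + -0.4125)
= -0.5 * 0.3597
= -0.18


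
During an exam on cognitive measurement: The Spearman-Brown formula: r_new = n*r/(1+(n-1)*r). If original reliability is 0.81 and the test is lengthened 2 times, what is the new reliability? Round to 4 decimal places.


r_new = n*r / (1 + (n-1)*r)
Numerator = 2 * 0.81 = 1.62
Denominator = 1 + 1 * 0.81 = 1.81
r_new = 1.62 / 1.81
= 0.8950


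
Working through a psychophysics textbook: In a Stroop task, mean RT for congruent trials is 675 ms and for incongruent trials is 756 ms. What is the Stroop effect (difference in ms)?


Stroop effect = RT(incongruent) - RT(congruent)
= 756 - 675
= 81 ms


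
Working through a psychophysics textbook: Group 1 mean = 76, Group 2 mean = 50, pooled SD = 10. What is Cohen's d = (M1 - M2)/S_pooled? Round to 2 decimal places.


Cohen's d = (M1 - M2) / S_pooled
= (76 - 50) / 10
= 26 / 10
= 2.60


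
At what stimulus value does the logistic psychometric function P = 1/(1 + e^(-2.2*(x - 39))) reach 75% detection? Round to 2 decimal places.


At P = 0.75: 0.75 = 1/(1 + e^(-k*(x-x0)))
Solving: e^(-k*(x-x0)) = 1/3
x = x0 + ln(3)/k
ln(3) = 1.0986
x = 39 + 1.0986/2.2
= 39 + 0.4994
= 39.50
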